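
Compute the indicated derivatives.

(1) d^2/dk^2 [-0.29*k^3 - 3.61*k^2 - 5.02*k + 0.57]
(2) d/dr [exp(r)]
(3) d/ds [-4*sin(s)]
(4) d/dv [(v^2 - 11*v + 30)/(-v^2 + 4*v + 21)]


(1) = -1.74*k - 7.22
(2) = exp(r)
(3) = -4*cos(s)
(4) = (-7*v^2 + 102*v - 351)/(v^4 - 8*v^3 - 26*v^2 + 168*v + 441)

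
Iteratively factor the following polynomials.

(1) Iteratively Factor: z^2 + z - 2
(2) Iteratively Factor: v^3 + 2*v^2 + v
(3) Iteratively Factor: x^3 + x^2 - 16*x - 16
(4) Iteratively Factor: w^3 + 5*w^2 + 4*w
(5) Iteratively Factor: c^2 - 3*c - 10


(1) = (z + 2)*(z - 1)
(2) = (v + 1)*(v^2 + v) = v*(v + 1)*(v + 1)
(3) = (x + 1)*(x^2 - 16) = (x + 1)*(x + 4)*(x - 4)
(4) = (w + 4)*(w^2 + w) = w*(w + 4)*(w + 1)
(5) = (c + 2)*(c - 5)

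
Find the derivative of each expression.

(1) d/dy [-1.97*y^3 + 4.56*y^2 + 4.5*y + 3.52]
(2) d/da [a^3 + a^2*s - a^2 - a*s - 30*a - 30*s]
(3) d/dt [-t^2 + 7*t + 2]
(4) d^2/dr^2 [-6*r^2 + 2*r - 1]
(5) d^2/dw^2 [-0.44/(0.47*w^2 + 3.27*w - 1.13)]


(1) = -5.91*y^2 + 9.12*y + 4.5
(2) = 3*a^2 + 2*a*s - 2*a - s - 30
(3) = 7 - 2*t
(4) = -12
(5) = (0.194392*w^2 + 1.352472*w - 0.44*(0.94*w + 3.27)*(1.88*w + 6.54) - 0.467368)/(0.47*w^2 + 3.27*w - 1.13)^3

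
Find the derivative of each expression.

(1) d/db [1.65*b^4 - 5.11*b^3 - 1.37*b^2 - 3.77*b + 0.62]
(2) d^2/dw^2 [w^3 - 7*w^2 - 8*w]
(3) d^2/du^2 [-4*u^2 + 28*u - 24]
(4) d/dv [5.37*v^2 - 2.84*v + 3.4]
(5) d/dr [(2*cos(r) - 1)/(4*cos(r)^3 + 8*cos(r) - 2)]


(1) = 6.6*b^3 - 15.33*b^2 - 2.74*b - 3.77
(2) = 6*w - 14
(3) = -8
(4) = 10.74*v - 2.84
(5) = (4*cos(r)^3 - 3*cos(r)^2 - 1)*sin(r)/(2*cos(r)^3 + 4*cos(r) - 1)^2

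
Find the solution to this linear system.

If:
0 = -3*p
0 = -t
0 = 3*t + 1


Then:
No Solution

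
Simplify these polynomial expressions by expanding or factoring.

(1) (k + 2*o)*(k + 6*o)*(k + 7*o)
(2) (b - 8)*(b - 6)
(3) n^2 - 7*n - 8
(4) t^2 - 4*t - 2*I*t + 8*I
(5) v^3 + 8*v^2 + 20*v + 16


(1) = k^3 + 15*k^2*o + 68*k*o^2 + 84*o^3
(2) = b^2 - 14*b + 48
(3) = (n - 8)*(n + 1)
(4) = (t - 4)*(t - 2*I)
(5) = (v + 2)^2*(v + 4)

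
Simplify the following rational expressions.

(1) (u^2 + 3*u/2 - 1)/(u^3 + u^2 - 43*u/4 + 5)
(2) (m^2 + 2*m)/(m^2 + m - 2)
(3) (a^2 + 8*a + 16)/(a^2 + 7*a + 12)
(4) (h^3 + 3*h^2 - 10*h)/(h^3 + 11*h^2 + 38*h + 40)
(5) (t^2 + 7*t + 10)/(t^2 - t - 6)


(1) = (2*u + 4)/(2*u^2 + 3*u - 20)
(2) = m/(m - 1)
(3) = (a + 4)/(a + 3)
(4) = (h^2 - 2*h)/(h^2 + 6*h + 8)
(5) = (t + 5)/(t - 3)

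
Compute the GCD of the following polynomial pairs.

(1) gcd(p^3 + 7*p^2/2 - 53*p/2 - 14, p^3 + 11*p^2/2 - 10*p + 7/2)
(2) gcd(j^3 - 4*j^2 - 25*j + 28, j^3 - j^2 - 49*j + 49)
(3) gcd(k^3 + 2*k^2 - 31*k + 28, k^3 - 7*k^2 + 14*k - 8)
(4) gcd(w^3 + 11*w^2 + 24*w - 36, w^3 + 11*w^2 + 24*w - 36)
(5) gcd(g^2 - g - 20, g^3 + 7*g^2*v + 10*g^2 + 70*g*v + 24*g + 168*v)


(1) = gcd((p - 4)*(p + 1/2)*(p + 7), (p - 1)*(p - 1/2)*(p + 7)) = p + 7
(2) = gcd((j - 7)*(j - 1)*(j + 4), (j - 7)*(j - 1)*(j + 7)) = j^2 - 8*j + 7
(3) = k^2 - 5*k + 4
(4) = w^3 + 11*w^2 + 24*w - 36
(5) = g + 4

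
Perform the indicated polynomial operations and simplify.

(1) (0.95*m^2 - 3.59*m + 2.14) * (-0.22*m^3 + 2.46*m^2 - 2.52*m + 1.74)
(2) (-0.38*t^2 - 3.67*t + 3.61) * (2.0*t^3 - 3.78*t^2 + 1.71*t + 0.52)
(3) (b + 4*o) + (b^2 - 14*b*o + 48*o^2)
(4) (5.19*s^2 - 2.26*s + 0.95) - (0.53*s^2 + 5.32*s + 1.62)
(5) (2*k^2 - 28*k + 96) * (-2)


(1) = -0.209*m^5 + 3.1268*m^4 - 11.6962*m^3 + 15.9642*m^2 - 11.6394*m + 3.7236
(2) = -0.76*t^5 - 5.9036*t^4 + 20.4428*t^3 - 20.1191*t^2 + 4.2647*t + 1.8772
(3) = b^2 - 14*b*o + b + 48*o^2 + 4*o
(4) = 4.66*s^2 - 7.58*s - 0.67
(5) = -4*k^2 + 56*k - 192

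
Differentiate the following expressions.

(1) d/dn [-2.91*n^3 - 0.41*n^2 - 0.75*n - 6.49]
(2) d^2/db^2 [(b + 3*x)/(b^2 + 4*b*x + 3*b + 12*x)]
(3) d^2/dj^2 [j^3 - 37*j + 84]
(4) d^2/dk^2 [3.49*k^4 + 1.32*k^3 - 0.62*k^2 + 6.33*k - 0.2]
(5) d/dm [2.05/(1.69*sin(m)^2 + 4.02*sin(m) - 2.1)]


(1) = -8.73*n^2 - 0.82*n - 0.75
(2) = 2*((b + 3*x)*(2*b + 4*x + 3)^2 - (3*b + 7*x + 3)*(b^2 + 4*b*x + 3*b + 12*x))/(b^2 + 4*b*x + 3*b + 12*x)^3
(3) = 6*j
(4) = 41.88*k^2 + 7.92*k - 1.24
(5) = -(6.929*sin(m) + 8.241)*cos(m)/(1.69*sin(m)^2 + 4.02*sin(m) - 2.1)^2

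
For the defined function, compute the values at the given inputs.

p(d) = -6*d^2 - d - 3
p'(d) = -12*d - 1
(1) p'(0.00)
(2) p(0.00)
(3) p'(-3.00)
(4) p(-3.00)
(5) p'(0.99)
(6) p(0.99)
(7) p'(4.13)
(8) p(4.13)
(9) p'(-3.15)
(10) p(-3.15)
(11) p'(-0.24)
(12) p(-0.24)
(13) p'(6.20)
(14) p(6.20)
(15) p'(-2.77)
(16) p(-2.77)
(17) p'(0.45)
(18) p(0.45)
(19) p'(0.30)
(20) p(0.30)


(1) = -1.00
(2) = -3.00
(3) = 35.00
(4) = -54.00
(5) = -12.88
(6) = -9.87
(7) = -50.56
(8) = -109.47
(9) = 36.80
(10) = -59.38
(11) = 1.88
(12) = -3.11
(13) = -75.40
(14) = -239.84
(15) = 32.24
(16) = -46.27
(17) = -6.40
(18) = -4.67
(19) = -4.60
(20) = -3.84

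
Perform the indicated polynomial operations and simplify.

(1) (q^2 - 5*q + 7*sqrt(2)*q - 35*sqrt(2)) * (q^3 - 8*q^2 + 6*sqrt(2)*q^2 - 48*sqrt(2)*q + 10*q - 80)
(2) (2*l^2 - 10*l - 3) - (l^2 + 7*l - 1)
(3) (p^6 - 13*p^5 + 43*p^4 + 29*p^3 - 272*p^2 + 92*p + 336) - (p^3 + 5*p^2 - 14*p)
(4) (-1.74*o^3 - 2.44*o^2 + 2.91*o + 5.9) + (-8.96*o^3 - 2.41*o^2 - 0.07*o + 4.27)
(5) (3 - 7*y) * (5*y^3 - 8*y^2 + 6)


(1) = q^5 - 13*q^4 + 13*sqrt(2)*q^4 - 169*sqrt(2)*q^3 + 134*q^3 - 1222*q^2 + 590*sqrt(2)*q^2 - 910*sqrt(2)*q + 3760*q + 2800*sqrt(2)
(2) = l^2 - 17*l - 2
(3) = p^6 - 13*p^5 + 43*p^4 + 28*p^3 - 277*p^2 + 106*p + 336
(4) = -10.7*o^3 - 4.85*o^2 + 2.84*o + 10.17
(5) = -35*y^4 + 71*y^3 - 24*y^2 - 42*y + 18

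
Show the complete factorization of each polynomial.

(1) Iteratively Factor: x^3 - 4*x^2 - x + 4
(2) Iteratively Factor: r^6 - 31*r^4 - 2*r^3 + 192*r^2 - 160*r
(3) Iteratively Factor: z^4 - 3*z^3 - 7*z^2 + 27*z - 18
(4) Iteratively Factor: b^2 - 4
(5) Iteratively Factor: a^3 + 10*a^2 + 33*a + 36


(1) = (x + 1)*(x^2 - 5*x + 4) = (x - 1)*(x + 1)*(x - 4)
(2) = (r - 2)*(r^5 + 2*r^4 - 27*r^3 - 56*r^2 + 80*r) = r*(r - 2)*(r^4 + 2*r^3 - 27*r^2 - 56*r + 80) = r*(r - 5)*(r - 2)*(r^3 + 7*r^2 + 8*r - 16) = r*(r - 5)*(r - 2)*(r + 4)*(r^2 + 3*r - 4) = r*(r - 5)*(r - 2)*(r + 4)^2*(r - 1)
(3) = (z - 1)*(z^3 - 2*z^2 - 9*z + 18) = (z - 1)*(z + 3)*(z^2 - 5*z + 6) = (z - 2)*(z - 1)*(z + 3)*(z - 3)
(4) = (b - 2)*(b + 2)
(5) = (a + 4)*(a^2 + 6*a + 9) = (a + 3)*(a + 4)*(a + 3)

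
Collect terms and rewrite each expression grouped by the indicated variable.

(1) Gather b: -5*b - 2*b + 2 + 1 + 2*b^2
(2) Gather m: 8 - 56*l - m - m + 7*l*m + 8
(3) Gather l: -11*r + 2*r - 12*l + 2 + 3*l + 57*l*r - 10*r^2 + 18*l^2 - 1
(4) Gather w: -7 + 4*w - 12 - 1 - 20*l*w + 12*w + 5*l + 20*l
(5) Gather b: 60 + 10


(1) = 2*b^2 - 7*b + 3
(2) = -56*l + m*(7*l - 2) + 16
(3) = 18*l^2 + l*(57*r - 9) - 10*r^2 - 9*r + 1
(4) = 25*l + w*(16 - 20*l) - 20
(5) = 70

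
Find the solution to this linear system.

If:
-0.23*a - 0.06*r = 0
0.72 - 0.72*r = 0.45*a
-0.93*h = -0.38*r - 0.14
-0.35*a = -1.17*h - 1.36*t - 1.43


Then:
a = -0.31
h = 0.64
r = 1.19
t = -1.68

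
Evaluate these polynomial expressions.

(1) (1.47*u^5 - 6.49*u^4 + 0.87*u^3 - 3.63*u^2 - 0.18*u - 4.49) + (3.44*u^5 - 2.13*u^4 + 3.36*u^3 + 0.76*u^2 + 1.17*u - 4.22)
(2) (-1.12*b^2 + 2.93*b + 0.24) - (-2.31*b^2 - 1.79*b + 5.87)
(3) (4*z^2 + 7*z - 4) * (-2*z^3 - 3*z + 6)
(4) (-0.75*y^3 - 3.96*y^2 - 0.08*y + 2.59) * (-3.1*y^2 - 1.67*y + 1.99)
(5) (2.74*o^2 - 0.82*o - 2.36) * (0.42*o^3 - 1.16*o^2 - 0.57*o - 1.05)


(1) = 4.91*u^5 - 8.62*u^4 + 4.23*u^3 - 2.87*u^2 + 0.99*u - 8.71
(2) = 1.19*b^2 + 4.72*b - 5.63
(3) = -8*z^5 - 14*z^4 - 4*z^3 + 3*z^2 + 54*z - 24
(4) = 2.325*y^5 + 13.5285*y^4 + 5.3687*y^3 - 15.7758*y^2 - 4.4845*y + 5.1541
(5) = 1.1508*o^5 - 3.5228*o^4 - 1.6018*o^3 + 0.328*o^2 + 2.2062*o + 2.478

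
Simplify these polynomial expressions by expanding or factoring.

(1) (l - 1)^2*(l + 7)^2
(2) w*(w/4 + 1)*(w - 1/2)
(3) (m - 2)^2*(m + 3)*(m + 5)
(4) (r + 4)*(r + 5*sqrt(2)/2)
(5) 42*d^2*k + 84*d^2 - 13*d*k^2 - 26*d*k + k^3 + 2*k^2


(1) = l^4 + 12*l^3 + 22*l^2 - 84*l + 49
(2) = w^3/4 + 7*w^2/8 - w/2
(3) = m^4 + 4*m^3 - 13*m^2 - 28*m + 60
(4) = r^2 + 5*sqrt(2)*r/2 + 4*r + 10*sqrt(2)
(5) = (-7*d + k)*(-6*d + k)*(k + 2)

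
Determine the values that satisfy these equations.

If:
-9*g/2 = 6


Then:
g = -4/3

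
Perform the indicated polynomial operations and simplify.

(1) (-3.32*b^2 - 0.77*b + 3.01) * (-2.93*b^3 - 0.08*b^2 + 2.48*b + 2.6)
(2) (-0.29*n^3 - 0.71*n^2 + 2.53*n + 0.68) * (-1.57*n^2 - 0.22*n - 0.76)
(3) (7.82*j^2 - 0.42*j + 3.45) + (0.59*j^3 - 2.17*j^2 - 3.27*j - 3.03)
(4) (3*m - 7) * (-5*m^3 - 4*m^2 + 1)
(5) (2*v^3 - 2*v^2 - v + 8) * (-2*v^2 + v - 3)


(1) = 9.7276*b^5 + 2.5217*b^4 - 16.9913*b^3 - 10.7824*b^2 + 5.4628*b + 7.826
(2) = 0.4553*n^5 + 1.1785*n^4 - 3.5955*n^3 - 1.0846*n^2 - 2.0724*n - 0.5168
(3) = 0.59*j^3 + 5.65*j^2 - 3.69*j + 0.42
(4) = -15*m^4 + 23*m^3 + 28*m^2 + 3*m - 7
(5) = -4*v^5 + 6*v^4 - 6*v^3 - 11*v^2 + 11*v - 24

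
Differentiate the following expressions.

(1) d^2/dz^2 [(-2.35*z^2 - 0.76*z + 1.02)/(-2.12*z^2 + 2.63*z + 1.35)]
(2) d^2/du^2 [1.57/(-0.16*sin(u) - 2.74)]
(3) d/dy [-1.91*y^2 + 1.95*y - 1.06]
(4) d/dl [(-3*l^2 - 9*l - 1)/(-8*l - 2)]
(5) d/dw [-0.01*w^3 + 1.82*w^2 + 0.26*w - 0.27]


(1) = (33.036808*z^3 + 12.848472*z^2 + 47.173392*z - 16.779966)/(9.528128*z^6 - 35.460816*z^5 + 25.789164*z^4 + 26.970913*z^3 - 16.422345*z^2 - 14.379525*z - 2.460375)
(2) = (0.040192*sin(u)^2 - 0.688288*sin(u) - 0.080384)/(0.16*sin(u) + 2.74)^3
(3) = 1.95 - 3.82*y
(4) = (12*l^2 + 6*l + 5)/(2*(16*l^2 + 8*l + 1))
(5) = -0.03*w^2 + 3.64*w + 0.26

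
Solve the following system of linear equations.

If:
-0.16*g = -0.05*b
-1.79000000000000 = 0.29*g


Then:
b = -19.75
g = -6.17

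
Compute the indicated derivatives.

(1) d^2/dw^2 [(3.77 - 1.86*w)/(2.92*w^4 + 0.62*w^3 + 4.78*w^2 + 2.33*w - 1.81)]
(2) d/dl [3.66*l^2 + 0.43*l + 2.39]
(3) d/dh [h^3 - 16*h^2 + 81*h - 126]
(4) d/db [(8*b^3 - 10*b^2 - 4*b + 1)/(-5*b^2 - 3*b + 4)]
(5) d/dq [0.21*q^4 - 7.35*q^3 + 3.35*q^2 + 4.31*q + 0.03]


(1) = (-190.309248*w^7 + 589.013056*w^6 + 44.69952*w^5 + 1007.407392*w^4 + 5.131064*w^3 + 763.562604*w^2 + 180.758064*w + 90.480122)/(24.897088*w^12 + 15.859104*w^11 + 125.63592*w^10 + 111.760136*w^9 + 184.67532*w^8 + 220.651284*w^7 + 44.536816*w^6 + 63.736278*w^5 - 33.206106*w^4 - 102.209281*w^3 + 17.500347*w^2 + 22.899939*w - 5.929741)
(2) = 7.32*l + 0.43
(3) = 3*h^2 - 32*h + 81
(4) = (-40*b^4 - 48*b^3 + 106*b^2 - 70*b - 13)/(25*b^4 + 30*b^3 - 31*b^2 - 24*b + 16)
(5) = 0.84*q^3 - 22.05*q^2 + 6.7*q + 4.31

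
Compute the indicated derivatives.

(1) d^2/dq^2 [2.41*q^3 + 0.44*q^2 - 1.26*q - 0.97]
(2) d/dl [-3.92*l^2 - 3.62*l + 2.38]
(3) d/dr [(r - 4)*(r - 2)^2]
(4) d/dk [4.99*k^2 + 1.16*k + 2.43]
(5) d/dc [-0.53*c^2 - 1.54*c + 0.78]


(1) = 14.46*q + 0.88
(2) = -7.84*l - 3.62
(3) = (r - 2)*(3*r - 10)
(4) = 9.98*k + 1.16
(5) = -1.06*c - 1.54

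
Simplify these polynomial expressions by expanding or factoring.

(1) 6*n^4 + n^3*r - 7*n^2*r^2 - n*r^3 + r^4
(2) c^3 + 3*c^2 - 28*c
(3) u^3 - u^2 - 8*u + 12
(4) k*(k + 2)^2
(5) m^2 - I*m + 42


(1) = (-3*n + r)*(-n + r)*(n + r)*(2*n + r)
(2) = c*(c - 4)*(c + 7)
(3) = (u - 2)^2*(u + 3)
(4) = k^3 + 4*k^2 + 4*k
(5) = (m - 7*I)*(m + 6*I)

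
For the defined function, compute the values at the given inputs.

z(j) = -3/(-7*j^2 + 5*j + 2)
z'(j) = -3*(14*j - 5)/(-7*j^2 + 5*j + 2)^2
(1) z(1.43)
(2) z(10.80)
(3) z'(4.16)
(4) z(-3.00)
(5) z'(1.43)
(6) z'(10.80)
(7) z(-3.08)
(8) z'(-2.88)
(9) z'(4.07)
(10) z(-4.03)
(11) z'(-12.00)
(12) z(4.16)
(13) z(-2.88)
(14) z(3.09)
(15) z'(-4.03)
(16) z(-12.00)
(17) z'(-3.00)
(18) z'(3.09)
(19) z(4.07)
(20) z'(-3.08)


(1) = 0.58
(2) = 0.00
(3) = -0.02
(4) = 0.04
(5) = -1.69
(6) = -0.00
(7) = 0.04
(8) = 0.03
(9) = -0.02
(10) = 0.02
(11) = 0.00
(12) = 0.03
(13) = 0.04
(14) = 0.06
(15) = 0.01
(16) = 0.00
(17) = 0.02
(18) = -0.05
(19) = 0.03
(20) = 0.02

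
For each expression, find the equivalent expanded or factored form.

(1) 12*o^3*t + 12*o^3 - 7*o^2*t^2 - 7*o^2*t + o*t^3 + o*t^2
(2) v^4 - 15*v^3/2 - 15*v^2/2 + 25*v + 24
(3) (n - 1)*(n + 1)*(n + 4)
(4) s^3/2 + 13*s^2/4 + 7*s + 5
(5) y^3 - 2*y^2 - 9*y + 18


(1) = (-4*o + t)*(-3*o + t)*(o*t + o)
(2) = (v - 8)*(v - 2)*(v + 1)*(v + 3/2)
(3) = n^3 + 4*n^2 - n - 4
(4) = (s/2 + 1)*(s + 2)*(s + 5/2)
(5) = (y - 3)*(y - 2)*(y + 3)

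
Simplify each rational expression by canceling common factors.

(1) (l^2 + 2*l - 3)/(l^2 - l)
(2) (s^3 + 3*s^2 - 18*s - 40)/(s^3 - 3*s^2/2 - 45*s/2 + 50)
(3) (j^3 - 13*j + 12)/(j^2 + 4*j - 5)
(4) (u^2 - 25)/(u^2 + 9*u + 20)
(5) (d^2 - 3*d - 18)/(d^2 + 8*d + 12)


(1) = (l + 3)/l
(2) = (2*s + 4)/(2*s - 5)
(3) = (j^2 + j - 12)/(j + 5)
(4) = (u - 5)/(u + 4)
(5) = (d^2 - 3*d - 18)/(d^2 + 8*d + 12)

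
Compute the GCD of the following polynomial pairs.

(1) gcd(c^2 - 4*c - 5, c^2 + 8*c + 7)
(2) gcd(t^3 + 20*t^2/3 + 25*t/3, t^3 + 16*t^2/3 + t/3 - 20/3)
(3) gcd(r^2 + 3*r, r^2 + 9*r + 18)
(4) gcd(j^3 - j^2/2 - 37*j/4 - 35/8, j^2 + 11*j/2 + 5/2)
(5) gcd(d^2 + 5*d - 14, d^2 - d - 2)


(1) = c + 1
(2) = t + 5
(3) = gcd(r*(r + 3), (r + 3)*(r + 6)) = r + 3
(4) = j + 1/2
(5) = d - 2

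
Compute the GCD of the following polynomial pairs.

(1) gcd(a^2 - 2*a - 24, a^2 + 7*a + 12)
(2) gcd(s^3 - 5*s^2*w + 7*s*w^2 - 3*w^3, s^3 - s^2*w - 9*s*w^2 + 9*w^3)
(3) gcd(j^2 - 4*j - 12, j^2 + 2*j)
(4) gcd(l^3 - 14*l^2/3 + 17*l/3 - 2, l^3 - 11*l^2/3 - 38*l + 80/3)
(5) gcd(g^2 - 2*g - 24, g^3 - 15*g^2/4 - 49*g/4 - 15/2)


(1) = gcd((a - 6)*(a + 4), (a + 3)*(a + 4)) = a + 4
(2) = s^2 - 4*s*w + 3*w^2
(3) = j + 2
(4) = l - 2/3
(5) = g - 6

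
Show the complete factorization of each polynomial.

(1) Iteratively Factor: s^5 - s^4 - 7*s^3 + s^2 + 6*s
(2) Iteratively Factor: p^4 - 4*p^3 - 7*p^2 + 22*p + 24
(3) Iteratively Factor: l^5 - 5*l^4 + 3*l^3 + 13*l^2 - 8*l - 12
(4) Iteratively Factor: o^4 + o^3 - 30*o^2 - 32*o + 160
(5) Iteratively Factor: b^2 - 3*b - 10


(1) = (s - 1)*(s^4 - 7*s^2 - 6*s) = (s - 1)*(s + 1)*(s^3 - s^2 - 6*s) = (s - 3)*(s - 1)*(s + 1)*(s^2 + 2*s) = s*(s - 3)*(s - 1)*(s + 1)*(s + 2)
(2) = (p + 2)*(p^3 - 6*p^2 + 5*p + 12) = (p + 1)*(p + 2)*(p^2 - 7*p + 12) = (p - 4)*(p + 1)*(p + 2)*(p - 3)
(3) = (l - 3)*(l^4 - 2*l^3 - 3*l^2 + 4*l + 4) = (l - 3)*(l + 1)*(l^3 - 3*l^2 + 4) = (l - 3)*(l - 2)*(l + 1)*(l^2 - l - 2) = (l - 3)*(l - 2)^2*(l + 1)*(l + 1)
(4) = (o + 4)*(o^3 - 3*o^2 - 18*o + 40) = (o + 4)^2*(o^2 - 7*o + 10) = (o - 5)*(o + 4)^2*(o - 2)
(5) = (b + 2)*(b - 5)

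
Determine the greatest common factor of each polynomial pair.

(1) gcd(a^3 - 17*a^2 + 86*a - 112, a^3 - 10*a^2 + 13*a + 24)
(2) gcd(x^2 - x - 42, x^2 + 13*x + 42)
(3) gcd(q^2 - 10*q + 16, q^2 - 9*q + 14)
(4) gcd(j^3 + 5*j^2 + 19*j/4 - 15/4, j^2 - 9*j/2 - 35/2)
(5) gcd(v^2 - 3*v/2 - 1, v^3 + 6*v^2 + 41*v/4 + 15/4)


(1) = a - 8
(2) = gcd((x - 7)*(x + 6), (x + 6)*(x + 7)) = x + 6
(3) = q - 2
(4) = gcd((j - 1/2)*(j + 5/2)*(j + 3), (j - 7)*(j + 5/2)) = j + 5/2
(5) = v + 1/2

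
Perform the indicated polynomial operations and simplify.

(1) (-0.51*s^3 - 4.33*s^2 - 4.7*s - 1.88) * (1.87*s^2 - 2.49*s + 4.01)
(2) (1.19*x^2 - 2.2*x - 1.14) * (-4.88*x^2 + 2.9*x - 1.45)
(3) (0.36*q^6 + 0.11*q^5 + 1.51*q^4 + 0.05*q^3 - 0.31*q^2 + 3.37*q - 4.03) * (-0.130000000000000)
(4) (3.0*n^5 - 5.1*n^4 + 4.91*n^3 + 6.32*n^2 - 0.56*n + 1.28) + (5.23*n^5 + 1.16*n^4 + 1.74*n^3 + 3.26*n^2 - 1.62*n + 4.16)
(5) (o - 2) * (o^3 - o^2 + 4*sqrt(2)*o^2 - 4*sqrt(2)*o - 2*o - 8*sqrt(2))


(1) = -0.9537*s^5 - 6.8272*s^4 - 0.0524*s^3 - 9.1759*s^2 - 14.1658*s - 7.5388
(2) = -5.8072*x^4 + 14.187*x^3 - 2.5423*x^2 - 0.116*x + 1.653
(3) = -0.0468*q^6 - 0.0143*q^5 - 0.1963*q^4 - 0.0065*q^3 + 0.0403*q^2 - 0.4381*q + 0.5239
(4) = 8.23*n^5 - 3.94*n^4 + 6.65*n^3 + 9.58*n^2 - 2.18*n + 5.44
(5) = o^4 - 3*o^3 + 4*sqrt(2)*o^3 - 12*sqrt(2)*o^2 + 4*o + 16*sqrt(2)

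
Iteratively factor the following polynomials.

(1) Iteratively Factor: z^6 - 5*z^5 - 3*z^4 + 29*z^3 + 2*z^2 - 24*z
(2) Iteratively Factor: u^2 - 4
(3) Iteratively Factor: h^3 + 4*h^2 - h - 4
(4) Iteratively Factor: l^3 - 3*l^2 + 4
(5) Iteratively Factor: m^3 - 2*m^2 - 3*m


(1) = (z)*(z^5 - 5*z^4 - 3*z^3 + 29*z^2 + 2*z - 24) = z*(z - 3)*(z^4 - 2*z^3 - 9*z^2 + 2*z + 8) = z*(z - 3)*(z + 1)*(z^3 - 3*z^2 - 6*z + 8) = z*(z - 4)*(z - 3)*(z + 1)*(z^2 + z - 2) = z*(z - 4)*(z - 3)*(z - 1)*(z + 1)*(z + 2)
(2) = (u - 2)*(u + 2)
(3) = (h + 1)*(h^2 + 3*h - 4) = (h + 1)*(h + 4)*(h - 1)
(4) = (l - 2)*(l^2 - l - 2) = (l - 2)^2*(l + 1)
(5) = (m)*(m^2 - 2*m - 3) = m*(m + 1)*(m - 3)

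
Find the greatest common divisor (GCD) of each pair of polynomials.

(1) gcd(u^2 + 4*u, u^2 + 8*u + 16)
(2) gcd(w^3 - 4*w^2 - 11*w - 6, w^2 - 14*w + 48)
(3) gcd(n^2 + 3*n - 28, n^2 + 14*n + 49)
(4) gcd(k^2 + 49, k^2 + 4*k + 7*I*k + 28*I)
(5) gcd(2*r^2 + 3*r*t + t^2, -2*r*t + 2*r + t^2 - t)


(1) = gcd(u*(u + 4), (u + 4)^2) = u + 4
(2) = w - 6
(3) = gcd((n - 4)*(n + 7), (n + 7)^2) = n + 7
(4) = k + 7*I
(5) = gcd((r + t)*(2*r + t), (-2*r + t)*(t - 1)) = 1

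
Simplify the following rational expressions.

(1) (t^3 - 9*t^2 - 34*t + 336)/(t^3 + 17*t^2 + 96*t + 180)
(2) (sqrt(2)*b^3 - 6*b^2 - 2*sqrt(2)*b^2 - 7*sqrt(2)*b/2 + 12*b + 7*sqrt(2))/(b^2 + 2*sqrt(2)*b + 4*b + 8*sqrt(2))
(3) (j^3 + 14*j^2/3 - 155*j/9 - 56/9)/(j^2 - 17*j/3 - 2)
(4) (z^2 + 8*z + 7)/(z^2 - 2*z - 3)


(1) = (t^2 - 15*t + 56)/(t^2 + 11*t + 30)
(2) = (2*sqrt(2)*b^3 + b^2*(-12 - 4*sqrt(2)) + b*(24 - 7*sqrt(2)) + 14*sqrt(2))/(2*b^2 + b*(4*sqrt(2) + 8) + 16*sqrt(2))
(3) = (3*j^2 + 13*j - 56)/(3*j - 18)
(4) = (z + 7)/(z - 3)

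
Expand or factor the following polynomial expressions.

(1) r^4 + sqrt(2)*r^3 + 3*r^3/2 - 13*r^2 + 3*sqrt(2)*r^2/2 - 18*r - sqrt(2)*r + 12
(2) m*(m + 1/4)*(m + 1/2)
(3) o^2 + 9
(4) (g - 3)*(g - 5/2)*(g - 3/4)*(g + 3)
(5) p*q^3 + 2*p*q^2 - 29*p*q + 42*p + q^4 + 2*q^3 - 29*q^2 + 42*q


(1) = (r - 1/2)*(r + 2)*(r - 2*sqrt(2))*(r + 3*sqrt(2))
(2) = m^3 + 3*m^2/4 + m/8
(3) = (o - 3*I)*(o + 3*I)
(4) = g^4 - 13*g^3/4 - 57*g^2/8 + 117*g/4 - 135/8
(5) = (p + q)*(q - 3)*(q - 2)*(q + 7)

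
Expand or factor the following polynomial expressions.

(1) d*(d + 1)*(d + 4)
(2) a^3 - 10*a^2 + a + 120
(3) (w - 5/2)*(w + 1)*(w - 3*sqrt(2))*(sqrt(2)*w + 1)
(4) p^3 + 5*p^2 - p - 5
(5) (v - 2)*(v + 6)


(1) = d^3 + 5*d^2 + 4*d
(2) = (a - 8)*(a - 5)*(a + 3)
(3) = sqrt(2)*w^4 - 5*w^3 - 3*sqrt(2)*w^3/2 - 11*sqrt(2)*w^2/2 + 15*w^2/2 + 9*sqrt(2)*w/2 + 25*w/2 + 15*sqrt(2)/2
(4) = (p - 1)*(p + 1)*(p + 5)
(5) = v^2 + 4*v - 12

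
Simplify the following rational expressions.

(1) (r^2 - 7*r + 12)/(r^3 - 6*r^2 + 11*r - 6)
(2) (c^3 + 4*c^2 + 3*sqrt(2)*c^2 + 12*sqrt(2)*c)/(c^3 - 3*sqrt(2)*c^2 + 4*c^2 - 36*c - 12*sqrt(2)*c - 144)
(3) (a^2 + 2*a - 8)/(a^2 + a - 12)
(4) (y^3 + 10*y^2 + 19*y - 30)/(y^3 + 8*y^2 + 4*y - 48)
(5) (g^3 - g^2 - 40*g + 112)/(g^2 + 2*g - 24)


(1) = (r - 4)/(r^2 - 3*r + 2)
(2) = c/(c - 6*sqrt(2))
(3) = (a - 2)/(a - 3)
(4) = (y^2 + 4*y - 5)/(y^2 + 2*y - 8)
(5) = (g^2 + 3*g - 28)/(g + 6)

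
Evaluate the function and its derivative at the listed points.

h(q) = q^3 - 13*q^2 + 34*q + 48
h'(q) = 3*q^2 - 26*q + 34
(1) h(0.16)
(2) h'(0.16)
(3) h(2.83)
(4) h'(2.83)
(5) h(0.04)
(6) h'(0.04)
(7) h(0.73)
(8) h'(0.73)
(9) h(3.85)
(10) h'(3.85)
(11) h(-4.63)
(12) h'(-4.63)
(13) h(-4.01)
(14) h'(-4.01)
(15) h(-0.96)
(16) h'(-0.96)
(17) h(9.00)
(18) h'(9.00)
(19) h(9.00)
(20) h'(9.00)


(1) = 53.11
(2) = 29.92
(3) = 62.77
(4) = -15.55
(5) = 49.34
(6) = 32.96
(7) = 66.28
(8) = 16.62
(9) = 43.27
(10) = -21.63
(11) = -487.35
(12) = 218.69
(13) = -361.86
(14) = 186.50
(15) = 2.49
(16) = 61.72
(17) = 30.00
(18) = 43.00
(19) = 30.00
(20) = 43.00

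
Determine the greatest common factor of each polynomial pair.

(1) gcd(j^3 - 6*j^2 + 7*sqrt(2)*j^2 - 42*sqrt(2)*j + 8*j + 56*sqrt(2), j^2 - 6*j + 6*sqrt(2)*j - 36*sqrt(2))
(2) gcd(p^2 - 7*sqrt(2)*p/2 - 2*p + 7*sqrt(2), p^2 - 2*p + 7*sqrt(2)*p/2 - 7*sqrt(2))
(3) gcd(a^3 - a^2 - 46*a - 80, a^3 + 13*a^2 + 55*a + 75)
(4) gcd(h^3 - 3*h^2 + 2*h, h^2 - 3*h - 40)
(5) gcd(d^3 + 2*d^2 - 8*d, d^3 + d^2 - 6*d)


(1) = gcd((j - 4)*(j - 2)*(j + 7*sqrt(2)), (j - 6)*(j + 6*sqrt(2))) = 1
(2) = p - 2
(3) = a + 5
(4) = gcd(h*(h - 2)*(h - 1), (h - 8)*(h + 5)) = 1
(5) = d^2 - 2*d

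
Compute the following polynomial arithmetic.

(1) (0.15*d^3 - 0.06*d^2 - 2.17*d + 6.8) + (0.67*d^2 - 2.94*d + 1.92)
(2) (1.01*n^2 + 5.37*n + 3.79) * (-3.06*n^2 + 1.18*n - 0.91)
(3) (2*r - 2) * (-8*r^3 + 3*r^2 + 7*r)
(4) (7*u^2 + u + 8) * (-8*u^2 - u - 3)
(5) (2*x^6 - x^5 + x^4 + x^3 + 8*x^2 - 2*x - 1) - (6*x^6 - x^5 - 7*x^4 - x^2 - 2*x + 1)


(1) = 0.15*d^3 + 0.61*d^2 - 5.11*d + 8.72
(2) = -3.0906*n^4 - 15.2404*n^3 - 6.1799*n^2 - 0.4145*n - 3.4489
(3) = -16*r^4 + 22*r^3 + 8*r^2 - 14*r
(4) = -56*u^4 - 15*u^3 - 86*u^2 - 11*u - 24
(5) = -4*x^6 + 8*x^4 + x^3 + 9*x^2 - 2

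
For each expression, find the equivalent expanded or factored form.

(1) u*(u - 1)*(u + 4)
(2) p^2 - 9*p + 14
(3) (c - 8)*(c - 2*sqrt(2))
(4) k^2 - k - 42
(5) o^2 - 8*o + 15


(1) = u^3 + 3*u^2 - 4*u
(2) = (p - 7)*(p - 2)
(3) = c^2 - 8*c - 2*sqrt(2)*c + 16*sqrt(2)
(4) = (k - 7)*(k + 6)
(5) = (o - 5)*(o - 3)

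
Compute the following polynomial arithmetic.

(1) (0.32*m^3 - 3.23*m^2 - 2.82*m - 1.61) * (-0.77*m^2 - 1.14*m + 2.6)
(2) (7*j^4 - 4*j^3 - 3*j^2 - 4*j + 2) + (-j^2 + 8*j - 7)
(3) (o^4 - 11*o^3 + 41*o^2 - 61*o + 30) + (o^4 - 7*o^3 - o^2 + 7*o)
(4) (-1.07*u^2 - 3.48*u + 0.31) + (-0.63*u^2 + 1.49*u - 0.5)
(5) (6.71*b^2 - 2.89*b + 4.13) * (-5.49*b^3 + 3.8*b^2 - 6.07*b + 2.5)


(1) = -0.2464*m^5 + 2.1223*m^4 + 6.6856*m^3 - 3.9435*m^2 - 5.4966*m - 4.186
(2) = 7*j^4 - 4*j^3 - 4*j^2 + 4*j - 5
(3) = 2*o^4 - 18*o^3 + 40*o^2 - 54*o + 30
(4) = -1.7*u^2 - 1.99*u - 0.19
(5) = -36.8379*b^5 + 41.3641*b^4 - 74.3854*b^3 + 50.0113*b^2 - 32.2941*b + 10.325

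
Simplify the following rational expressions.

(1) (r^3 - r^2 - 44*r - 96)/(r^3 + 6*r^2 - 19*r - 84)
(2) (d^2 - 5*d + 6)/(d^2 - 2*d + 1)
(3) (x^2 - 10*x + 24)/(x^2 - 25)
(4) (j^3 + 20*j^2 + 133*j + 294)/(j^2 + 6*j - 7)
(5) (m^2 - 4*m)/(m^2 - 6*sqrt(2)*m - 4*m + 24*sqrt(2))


(1) = (r^2 - 4*r - 32)/(r^2 + 3*r - 28)
(2) = (d^2 - 5*d + 6)/(d^2 - 2*d + 1)
(3) = (x^2 - 10*x + 24)/(x^2 - 25)
(4) = (j^2 + 13*j + 42)/(j - 1)
(5) = m/(m - 6*sqrt(2))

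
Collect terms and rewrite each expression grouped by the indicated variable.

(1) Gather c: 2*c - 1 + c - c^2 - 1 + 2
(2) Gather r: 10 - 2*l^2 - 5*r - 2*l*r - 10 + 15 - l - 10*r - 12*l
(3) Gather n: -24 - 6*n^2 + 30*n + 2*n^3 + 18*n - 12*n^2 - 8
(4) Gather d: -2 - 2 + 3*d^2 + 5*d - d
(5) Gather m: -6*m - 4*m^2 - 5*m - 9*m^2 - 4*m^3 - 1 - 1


(1) = -c^2 + 3*c
(2) = -2*l^2 - 13*l + r*(-2*l - 15) + 15
(3) = 2*n^3 - 18*n^2 + 48*n - 32
(4) = 3*d^2 + 4*d - 4
(5) = -4*m^3 - 13*m^2 - 11*m - 2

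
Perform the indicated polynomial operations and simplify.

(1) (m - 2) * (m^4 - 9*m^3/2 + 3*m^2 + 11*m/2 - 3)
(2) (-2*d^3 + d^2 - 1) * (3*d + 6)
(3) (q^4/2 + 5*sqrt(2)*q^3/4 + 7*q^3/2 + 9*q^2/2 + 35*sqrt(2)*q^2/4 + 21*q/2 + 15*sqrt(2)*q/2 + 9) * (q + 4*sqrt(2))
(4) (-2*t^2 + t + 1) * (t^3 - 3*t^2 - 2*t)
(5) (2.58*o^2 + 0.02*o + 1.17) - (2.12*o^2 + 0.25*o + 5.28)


(1) = m^5 - 13*m^4/2 + 12*m^3 - m^2/2 - 14*m + 6
(2) = -6*d^4 - 9*d^3 + 6*d^2 - 3*d - 6
(3) = q^5/2 + 7*q^4/2 + 13*sqrt(2)*q^4/4 + 29*q^3/2 + 91*sqrt(2)*q^3/4 + 51*sqrt(2)*q^2/2 + 161*q^2/2 + 42*sqrt(2)*q + 69*q + 36*sqrt(2)
(4) = -2*t^5 + 7*t^4 + 2*t^3 - 5*t^2 - 2*t
(5) = 0.46*o^2 - 0.23*o - 4.11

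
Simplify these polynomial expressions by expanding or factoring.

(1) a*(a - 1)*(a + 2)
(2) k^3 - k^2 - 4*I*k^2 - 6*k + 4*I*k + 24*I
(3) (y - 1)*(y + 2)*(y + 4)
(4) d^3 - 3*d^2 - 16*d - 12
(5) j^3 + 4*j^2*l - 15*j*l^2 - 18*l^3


(1) = a^3 + a^2 - 2*a
(2) = (k - 3)*(k + 2)*(k - 4*I)
(3) = y^3 + 5*y^2 + 2*y - 8
(4) = (d - 6)*(d + 1)*(d + 2)
(5) = (j - 3*l)*(j + l)*(j + 6*l)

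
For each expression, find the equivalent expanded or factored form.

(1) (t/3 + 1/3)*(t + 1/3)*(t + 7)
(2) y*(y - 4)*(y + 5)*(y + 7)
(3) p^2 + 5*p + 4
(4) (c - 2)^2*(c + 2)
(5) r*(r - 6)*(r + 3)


(1) = t^3/3 + 25*t^2/9 + 29*t/9 + 7/9
(2) = y^4 + 8*y^3 - 13*y^2 - 140*y
(3) = (p + 1)*(p + 4)
(4) = c^3 - 2*c^2 - 4*c + 8
(5) = r^3 - 3*r^2 - 18*r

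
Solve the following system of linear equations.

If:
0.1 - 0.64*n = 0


Then:
n = 0.16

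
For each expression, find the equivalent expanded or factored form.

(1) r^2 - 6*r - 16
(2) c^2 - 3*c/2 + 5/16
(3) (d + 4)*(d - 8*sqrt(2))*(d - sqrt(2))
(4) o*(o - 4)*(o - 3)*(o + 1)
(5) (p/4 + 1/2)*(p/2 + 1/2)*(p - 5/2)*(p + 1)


(1) = (r - 8)*(r + 2)
(2) = (c - 5/4)*(c - 1/4)
(3) = d^3 - 9*sqrt(2)*d^2 + 4*d^2 - 36*sqrt(2)*d + 16*d + 64
(4) = o^4 - 6*o^3 + 5*o^2 + 12*o
(5) = p^4/8 + 3*p^3/16 - 5*p^2/8 - 21*p/16 - 5/8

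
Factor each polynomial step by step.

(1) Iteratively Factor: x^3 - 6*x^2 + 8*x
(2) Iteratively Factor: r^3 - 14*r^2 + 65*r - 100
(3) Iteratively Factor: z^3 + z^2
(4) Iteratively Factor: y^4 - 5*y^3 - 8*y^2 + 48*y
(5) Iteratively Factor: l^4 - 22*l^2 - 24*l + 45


(1) = (x)*(x^2 - 6*x + 8) = x*(x - 4)*(x - 2)
(2) = (r - 5)*(r^2 - 9*r + 20) = (r - 5)*(r - 4)*(r - 5)
(3) = (z + 1)*(z^2) = z*(z + 1)*(z)
(4) = (y - 4)*(y^3 - y^2 - 12*y) = (y - 4)*(y + 3)*(y^2 - 4*y) = (y - 4)^2*(y + 3)*(y)
(5) = (l + 3)*(l^3 - 3*l^2 - 13*l + 15) = (l - 1)*(l + 3)*(l^2 - 2*l - 15) = (l - 1)*(l + 3)^2*(l - 5)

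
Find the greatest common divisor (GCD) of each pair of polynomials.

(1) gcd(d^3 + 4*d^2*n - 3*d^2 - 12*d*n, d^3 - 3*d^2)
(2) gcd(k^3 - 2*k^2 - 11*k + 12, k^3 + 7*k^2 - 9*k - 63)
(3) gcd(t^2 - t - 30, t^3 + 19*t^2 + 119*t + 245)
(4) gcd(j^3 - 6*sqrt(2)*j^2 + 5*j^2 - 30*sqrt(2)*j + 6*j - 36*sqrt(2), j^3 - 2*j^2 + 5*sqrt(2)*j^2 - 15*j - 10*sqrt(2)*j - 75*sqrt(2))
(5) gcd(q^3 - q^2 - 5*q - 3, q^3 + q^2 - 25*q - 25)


(1) = gcd(d*(d - 3)*(d + 4*n), d^2*(d - 3)) = d^2 - 3*d
(2) = gcd((k - 4)*(k - 1)*(k + 3), (k - 3)*(k + 3)*(k + 7)) = k + 3
(3) = gcd((t - 6)*(t + 5), (t + 5)*(t + 7)^2) = t + 5
(4) = gcd((j + 2)*(j + 3)*(j - 6*sqrt(2)), (j - 5)*(j + 3)*(j + 5*sqrt(2))) = j + 3
(5) = q + 1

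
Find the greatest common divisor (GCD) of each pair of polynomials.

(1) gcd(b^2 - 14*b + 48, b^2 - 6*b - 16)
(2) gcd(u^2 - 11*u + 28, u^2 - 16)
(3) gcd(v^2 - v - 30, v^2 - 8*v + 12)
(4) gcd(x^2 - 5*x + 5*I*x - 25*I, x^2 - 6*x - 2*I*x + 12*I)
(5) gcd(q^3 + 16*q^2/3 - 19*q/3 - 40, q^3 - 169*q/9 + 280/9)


(1) = b - 8
(2) = gcd((u - 7)*(u - 4), (u - 4)*(u + 4)) = u - 4
(3) = gcd((v - 6)*(v + 5), (v - 6)*(v - 2)) = v - 6
(4) = 1
(5) = q^2 + 7*q/3 - 40/3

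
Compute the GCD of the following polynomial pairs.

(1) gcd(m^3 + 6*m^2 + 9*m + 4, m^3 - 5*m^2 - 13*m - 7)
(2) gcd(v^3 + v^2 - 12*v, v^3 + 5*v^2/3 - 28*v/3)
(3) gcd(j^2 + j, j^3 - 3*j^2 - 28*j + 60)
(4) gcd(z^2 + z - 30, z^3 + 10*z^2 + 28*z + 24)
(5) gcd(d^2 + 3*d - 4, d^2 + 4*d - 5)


(1) = m^2 + 2*m + 1
(2) = gcd(v*(v - 3)*(v + 4), v*(v - 7/3)*(v + 4)) = v^2 + 4*v
(3) = gcd(j*(j + 1), (j - 6)*(j - 2)*(j + 5)) = 1
(4) = z + 6
(5) = d - 1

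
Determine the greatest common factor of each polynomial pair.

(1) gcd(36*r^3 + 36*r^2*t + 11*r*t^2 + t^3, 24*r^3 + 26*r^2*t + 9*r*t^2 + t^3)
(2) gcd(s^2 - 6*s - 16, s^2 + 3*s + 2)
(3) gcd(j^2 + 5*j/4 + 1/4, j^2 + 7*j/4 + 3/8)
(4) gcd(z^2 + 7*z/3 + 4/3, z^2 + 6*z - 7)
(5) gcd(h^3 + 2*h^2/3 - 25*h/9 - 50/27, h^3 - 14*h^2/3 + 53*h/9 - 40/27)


(1) = gcd((2*r + t)*(3*r + t)*(6*r + t), (2*r + t)*(3*r + t)*(4*r + t)) = 6*r^2 + 5*r*t + t^2
(2) = gcd((s - 8)*(s + 2), (s + 1)*(s + 2)) = s + 2
(3) = gcd((j + 1/4)*(j + 1), (j + 1/4)*(j + 3/2)) = j + 1/4
(4) = gcd((z + 1)*(z + 4/3), (z - 1)*(z + 7)) = 1
(5) = gcd((h - 5/3)*(h + 2/3)*(h + 5/3), (h - 8/3)*(h - 5/3)*(h - 1/3)) = h - 5/3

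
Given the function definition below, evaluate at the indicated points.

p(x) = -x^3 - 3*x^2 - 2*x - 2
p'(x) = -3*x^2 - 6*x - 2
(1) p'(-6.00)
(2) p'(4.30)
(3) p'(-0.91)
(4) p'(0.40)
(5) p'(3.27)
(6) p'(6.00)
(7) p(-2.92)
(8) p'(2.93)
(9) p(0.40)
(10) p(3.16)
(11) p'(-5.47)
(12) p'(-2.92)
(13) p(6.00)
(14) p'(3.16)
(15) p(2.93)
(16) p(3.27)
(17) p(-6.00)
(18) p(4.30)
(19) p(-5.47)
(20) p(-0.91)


(1) = -74.00
(2) = -83.27
(3) = 0.98
(4) = -4.88
(5) = -53.70
(6) = -146.00
(7) = 3.16
(8) = -45.33
(9) = -3.34
(10) = -69.83
(11) = -58.94
(12) = -10.06
(13) = -338.00
(14) = -50.92
(15) = -58.77
(16) = -75.58
(17) = 118.00
(18) = -145.58
(19) = 82.84
(20) = -1.91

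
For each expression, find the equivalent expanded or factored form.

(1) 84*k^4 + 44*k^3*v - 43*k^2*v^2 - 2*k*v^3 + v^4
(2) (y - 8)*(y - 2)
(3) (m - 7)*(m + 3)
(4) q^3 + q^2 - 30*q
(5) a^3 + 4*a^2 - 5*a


(1) = (-7*k + v)*(-2*k + v)*(k + v)*(6*k + v)
(2) = y^2 - 10*y + 16
(3) = m^2 - 4*m - 21
(4) = q*(q - 5)*(q + 6)
(5) = a*(a - 1)*(a + 5)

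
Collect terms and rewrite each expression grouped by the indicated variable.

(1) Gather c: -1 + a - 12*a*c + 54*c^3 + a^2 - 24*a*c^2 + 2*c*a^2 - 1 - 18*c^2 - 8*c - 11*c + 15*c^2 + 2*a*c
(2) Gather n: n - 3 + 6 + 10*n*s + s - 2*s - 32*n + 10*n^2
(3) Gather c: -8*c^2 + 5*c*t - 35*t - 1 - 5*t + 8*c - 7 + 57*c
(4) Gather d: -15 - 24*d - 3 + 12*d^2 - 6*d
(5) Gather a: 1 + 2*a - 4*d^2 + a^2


(1) = a^2 + a + 54*c^3 + c^2*(-24*a - 3) + c*(2*a^2 - 10*a - 19) - 2
(2) = 10*n^2 + n*(10*s - 31) - s + 3
(3) = -8*c^2 + c*(5*t + 65) - 40*t - 8
(4) = 12*d^2 - 30*d - 18
(5) = a^2 + 2*a - 4*d^2 + 1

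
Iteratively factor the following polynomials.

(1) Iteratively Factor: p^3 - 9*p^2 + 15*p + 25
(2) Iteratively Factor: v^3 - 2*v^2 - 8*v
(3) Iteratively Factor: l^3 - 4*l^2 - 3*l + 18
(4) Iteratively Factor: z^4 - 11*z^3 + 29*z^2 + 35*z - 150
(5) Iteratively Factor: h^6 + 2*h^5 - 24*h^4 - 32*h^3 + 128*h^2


(1) = (p - 5)*(p^2 - 4*p - 5) = (p - 5)*(p + 1)*(p - 5)
(2) = (v)*(v^2 - 2*v - 8) = v*(v + 2)*(v - 4)
(3) = (l + 2)*(l^2 - 6*l + 9) = (l - 3)*(l + 2)*(l - 3)
(4) = (z + 2)*(z^3 - 13*z^2 + 55*z - 75) = (z - 5)*(z + 2)*(z^2 - 8*z + 15) = (z - 5)*(z - 3)*(z + 2)*(z - 5)
(5) = (h - 2)*(h^5 + 4*h^4 - 16*h^3 - 64*h^2) = h*(h - 2)*(h^4 + 4*h^3 - 16*h^2 - 64*h) = h*(h - 4)*(h - 2)*(h^3 + 8*h^2 + 16*h) = h*(h - 4)*(h - 2)*(h + 4)*(h^2 + 4*h) = h^2*(h - 4)*(h - 2)*(h + 4)*(h + 4)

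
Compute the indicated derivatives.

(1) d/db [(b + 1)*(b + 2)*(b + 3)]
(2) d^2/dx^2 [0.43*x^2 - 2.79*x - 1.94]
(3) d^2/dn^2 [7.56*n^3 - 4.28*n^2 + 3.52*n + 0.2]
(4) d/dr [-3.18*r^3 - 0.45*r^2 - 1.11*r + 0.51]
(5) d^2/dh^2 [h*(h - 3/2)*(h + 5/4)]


(1) = 3*b^2 + 12*b + 11
(2) = 0.860000000000000
(3) = 45.36*n - 8.56
(4) = -9.54*r^2 - 0.9*r - 1.11
(5) = 6*h - 1/2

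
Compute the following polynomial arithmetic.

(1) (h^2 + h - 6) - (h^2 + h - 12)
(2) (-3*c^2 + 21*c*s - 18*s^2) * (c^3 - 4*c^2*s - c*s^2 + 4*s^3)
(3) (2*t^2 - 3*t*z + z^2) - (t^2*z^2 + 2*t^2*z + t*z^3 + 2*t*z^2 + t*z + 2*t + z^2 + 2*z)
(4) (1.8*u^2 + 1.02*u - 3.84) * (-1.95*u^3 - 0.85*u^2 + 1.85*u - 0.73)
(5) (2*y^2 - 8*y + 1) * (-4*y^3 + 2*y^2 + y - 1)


(1) = 6
(2) = -3*c^5 + 33*c^4*s - 99*c^3*s^2 + 39*c^2*s^3 + 102*c*s^4 - 72*s^5
(3) = -t^2*z^2 - 2*t^2*z + 2*t^2 - t*z^3 - 2*t*z^2 - 4*t*z - 2*t - 2*z
(4) = -3.51*u^5 - 3.519*u^4 + 9.951*u^3 + 3.837*u^2 - 7.8486*u + 2.8032
(5) = -8*y^5 + 36*y^4 - 18*y^3 - 8*y^2 + 9*y - 1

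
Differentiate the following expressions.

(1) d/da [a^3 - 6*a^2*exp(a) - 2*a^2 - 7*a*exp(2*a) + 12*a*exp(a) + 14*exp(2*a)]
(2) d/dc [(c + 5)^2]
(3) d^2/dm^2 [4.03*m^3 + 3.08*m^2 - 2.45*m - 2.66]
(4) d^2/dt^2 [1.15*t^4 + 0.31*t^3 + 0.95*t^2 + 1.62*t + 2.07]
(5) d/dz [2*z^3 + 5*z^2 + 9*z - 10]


(1) = -6*a^2*exp(a) + 3*a^2 - 14*a*exp(2*a) - 4*a + 21*exp(2*a) + 12*exp(a)
(2) = 2*c + 10
(3) = 24.18*m + 6.16
(4) = 13.8*t^2 + 1.86*t + 1.9
(5) = 6*z^2 + 10*z + 9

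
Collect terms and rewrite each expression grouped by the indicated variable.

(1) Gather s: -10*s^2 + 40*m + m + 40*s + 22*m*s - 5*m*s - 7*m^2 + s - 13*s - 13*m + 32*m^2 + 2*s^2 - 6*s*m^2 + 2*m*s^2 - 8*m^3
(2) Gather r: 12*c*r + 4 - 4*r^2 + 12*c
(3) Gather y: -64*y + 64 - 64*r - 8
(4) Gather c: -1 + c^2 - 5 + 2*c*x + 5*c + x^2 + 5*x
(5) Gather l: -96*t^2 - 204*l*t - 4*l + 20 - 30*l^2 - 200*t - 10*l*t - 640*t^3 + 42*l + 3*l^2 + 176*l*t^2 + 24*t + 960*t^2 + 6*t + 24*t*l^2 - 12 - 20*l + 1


(1) = -8*m^3 + 25*m^2 + 28*m + s^2*(2*m - 8) + s*(-6*m^2 + 17*m + 28)
(2) = 12*c*r + 12*c - 4*r^2 + 4
(3) = -64*r - 64*y + 56
(4) = c^2 + c*(2*x + 5) + x^2 + 5*x - 6
(5) = l^2*(24*t - 27) + l*(176*t^2 - 214*t + 18) - 640*t^3 + 864*t^2 - 170*t + 9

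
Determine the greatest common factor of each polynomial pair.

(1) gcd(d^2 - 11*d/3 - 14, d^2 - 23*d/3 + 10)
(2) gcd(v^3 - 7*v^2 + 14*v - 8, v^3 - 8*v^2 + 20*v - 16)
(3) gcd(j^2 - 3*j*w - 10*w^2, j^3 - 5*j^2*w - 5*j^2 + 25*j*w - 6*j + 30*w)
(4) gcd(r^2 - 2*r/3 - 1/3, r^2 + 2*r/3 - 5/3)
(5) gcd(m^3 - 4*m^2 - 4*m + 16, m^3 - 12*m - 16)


(1) = d - 6
(2) = v^2 - 6*v + 8
(3) = -j + 5*w
(4) = r - 1
(5) = gcd((m - 4)*(m - 2)*(m + 2), (m - 4)*(m + 2)^2) = m^2 - 2*m - 8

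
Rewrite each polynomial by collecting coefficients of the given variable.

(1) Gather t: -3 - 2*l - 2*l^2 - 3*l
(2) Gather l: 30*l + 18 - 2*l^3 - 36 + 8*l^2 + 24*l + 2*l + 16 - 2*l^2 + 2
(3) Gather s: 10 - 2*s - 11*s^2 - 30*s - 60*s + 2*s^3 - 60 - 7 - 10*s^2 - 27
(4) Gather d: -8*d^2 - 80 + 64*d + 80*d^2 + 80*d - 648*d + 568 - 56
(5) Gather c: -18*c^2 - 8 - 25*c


(1) = -2*l^2 - 5*l - 3
(2) = -2*l^3 + 6*l^2 + 56*l
(3) = 2*s^3 - 21*s^2 - 92*s - 84
(4) = 72*d^2 - 504*d + 432
(5) = -18*c^2 - 25*c - 8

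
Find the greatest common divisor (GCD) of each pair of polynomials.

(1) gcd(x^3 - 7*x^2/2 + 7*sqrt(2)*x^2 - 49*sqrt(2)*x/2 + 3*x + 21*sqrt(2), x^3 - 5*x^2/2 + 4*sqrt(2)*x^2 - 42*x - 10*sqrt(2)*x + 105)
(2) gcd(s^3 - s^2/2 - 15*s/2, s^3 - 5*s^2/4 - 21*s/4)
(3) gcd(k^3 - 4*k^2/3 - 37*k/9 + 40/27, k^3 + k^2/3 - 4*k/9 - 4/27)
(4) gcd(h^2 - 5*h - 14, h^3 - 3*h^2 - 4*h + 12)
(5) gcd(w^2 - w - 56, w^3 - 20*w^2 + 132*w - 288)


(1) = gcd((x - 2)*(x - 3/2)*(x + 7*sqrt(2)), (x - 5/2)*(x - 3*sqrt(2))*(x + 7*sqrt(2))) = x + 7*sqrt(2)
(2) = s^2 - 3*s
(3) = gcd((k - 8/3)*(k - 1/3)*(k + 5/3), (k - 2/3)*(k + 1/3)*(k + 2/3)) = 1
(4) = h + 2
(5) = w - 8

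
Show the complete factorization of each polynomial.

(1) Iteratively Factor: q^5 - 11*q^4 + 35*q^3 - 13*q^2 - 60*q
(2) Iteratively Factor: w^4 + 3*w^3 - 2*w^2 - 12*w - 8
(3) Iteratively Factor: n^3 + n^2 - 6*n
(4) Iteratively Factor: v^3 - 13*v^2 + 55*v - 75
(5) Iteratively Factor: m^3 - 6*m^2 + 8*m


(1) = (q + 1)*(q^4 - 12*q^3 + 47*q^2 - 60*q) = (q - 4)*(q + 1)*(q^3 - 8*q^2 + 15*q) = q*(q - 4)*(q + 1)*(q^2 - 8*q + 15) = q*(q - 5)*(q - 4)*(q + 1)*(q - 3)
(2) = (w + 2)*(w^3 + w^2 - 4*w - 4) = (w + 2)^2*(w^2 - w - 2) = (w - 2)*(w + 2)^2*(w + 1)
(3) = (n + 3)*(n^2 - 2*n) = (n - 2)*(n + 3)*(n)
(4) = (v - 3)*(v^2 - 10*v + 25) = (v - 5)*(v - 3)*(v - 5)
(5) = (m - 2)*(m^2 - 4*m) = m*(m - 2)*(m - 4)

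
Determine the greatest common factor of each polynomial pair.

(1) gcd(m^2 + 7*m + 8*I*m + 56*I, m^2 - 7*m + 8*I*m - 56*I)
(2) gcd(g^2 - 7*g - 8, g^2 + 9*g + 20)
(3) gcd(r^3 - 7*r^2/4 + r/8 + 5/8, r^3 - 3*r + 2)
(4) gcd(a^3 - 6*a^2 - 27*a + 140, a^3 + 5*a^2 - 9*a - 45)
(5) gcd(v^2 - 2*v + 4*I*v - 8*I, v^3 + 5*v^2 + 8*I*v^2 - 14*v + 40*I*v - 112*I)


(1) = m + 8*I
(2) = 1
(3) = gcd((r - 5/4)*(r - 1)*(r + 1/2), (r - 1)^2*(r + 2)) = r - 1
(4) = gcd((a - 7)*(a - 4)*(a + 5), (a - 3)*(a + 3)*(a + 5)) = a + 5
(5) = gcd((v - 2)*(v + 4*I), (v - 2)*(v + 7)*(v + 8*I)) = v - 2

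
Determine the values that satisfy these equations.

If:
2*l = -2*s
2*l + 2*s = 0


Then:
l = -s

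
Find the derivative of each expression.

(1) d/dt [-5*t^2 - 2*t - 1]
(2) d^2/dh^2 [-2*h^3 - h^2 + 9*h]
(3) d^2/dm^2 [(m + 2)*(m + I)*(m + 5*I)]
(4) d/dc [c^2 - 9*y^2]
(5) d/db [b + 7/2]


(1) = -10*t - 2
(2) = -12*h - 2
(3) = 6*m + 4 + 12*I
(4) = 2*c
(5) = 1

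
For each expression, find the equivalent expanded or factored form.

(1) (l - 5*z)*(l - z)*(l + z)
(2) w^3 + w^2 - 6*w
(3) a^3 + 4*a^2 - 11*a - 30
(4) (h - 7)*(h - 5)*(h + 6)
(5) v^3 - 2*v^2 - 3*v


(1) = l^3 - 5*l^2*z - l*z^2 + 5*z^3
(2) = w*(w - 2)*(w + 3)
(3) = (a - 3)*(a + 2)*(a + 5)
(4) = h^3 - 6*h^2 - 37*h + 210
(5) = v*(v - 3)*(v + 1)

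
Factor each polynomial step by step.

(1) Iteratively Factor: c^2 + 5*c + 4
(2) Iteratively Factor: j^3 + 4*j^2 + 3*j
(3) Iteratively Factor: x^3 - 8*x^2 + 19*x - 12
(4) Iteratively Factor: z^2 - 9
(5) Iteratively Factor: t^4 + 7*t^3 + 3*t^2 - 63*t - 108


(1) = (c + 4)*(c + 1)
(2) = (j + 3)*(j^2 + j) = (j + 1)*(j + 3)*(j)
(3) = (x - 4)*(x^2 - 4*x + 3) = (x - 4)*(x - 1)*(x - 3)
(4) = (z - 3)*(z + 3)
(5) = (t - 3)*(t^3 + 10*t^2 + 33*t + 36) = (t - 3)*(t + 4)*(t^2 + 6*t + 9) = (t - 3)*(t + 3)*(t + 4)*(t + 3)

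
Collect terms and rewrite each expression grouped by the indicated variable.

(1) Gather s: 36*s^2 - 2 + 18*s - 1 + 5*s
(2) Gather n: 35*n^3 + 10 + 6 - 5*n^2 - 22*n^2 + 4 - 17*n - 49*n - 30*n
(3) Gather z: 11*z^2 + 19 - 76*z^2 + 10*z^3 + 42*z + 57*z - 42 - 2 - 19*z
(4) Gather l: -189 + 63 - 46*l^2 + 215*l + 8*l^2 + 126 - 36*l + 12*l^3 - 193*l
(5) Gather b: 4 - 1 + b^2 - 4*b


(1) = 36*s^2 + 23*s - 3
(2) = 35*n^3 - 27*n^2 - 96*n + 20
(3) = 10*z^3 - 65*z^2 + 80*z - 25
(4) = 12*l^3 - 38*l^2 - 14*l
(5) = b^2 - 4*b + 3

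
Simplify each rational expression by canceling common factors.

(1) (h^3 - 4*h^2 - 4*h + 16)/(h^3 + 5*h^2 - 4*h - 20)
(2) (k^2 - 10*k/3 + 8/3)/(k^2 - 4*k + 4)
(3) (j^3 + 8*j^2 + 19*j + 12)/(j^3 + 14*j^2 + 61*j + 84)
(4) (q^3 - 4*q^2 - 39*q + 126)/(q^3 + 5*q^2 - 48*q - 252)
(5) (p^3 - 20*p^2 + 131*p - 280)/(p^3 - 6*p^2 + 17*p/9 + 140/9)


(1) = (h - 4)/(h + 5)
(2) = (3*k - 4)/(3*k - 6)
(3) = (j + 1)/(j + 7)
(4) = (q - 3)/(q + 6)
(5) = (9*p^2 - 135*p + 504)/(9*p^2 - 9*p - 28)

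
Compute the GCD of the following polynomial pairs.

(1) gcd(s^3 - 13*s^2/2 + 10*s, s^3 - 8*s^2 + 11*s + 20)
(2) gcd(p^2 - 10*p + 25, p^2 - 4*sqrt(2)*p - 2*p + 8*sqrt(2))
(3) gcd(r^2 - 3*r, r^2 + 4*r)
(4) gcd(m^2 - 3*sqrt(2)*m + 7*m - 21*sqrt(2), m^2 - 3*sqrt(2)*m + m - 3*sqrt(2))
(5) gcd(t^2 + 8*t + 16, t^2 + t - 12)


(1) = gcd(s*(s - 4)*(s - 5/2), (s - 5)*(s - 4)*(s + 1)) = s - 4
(2) = 1
(3) = gcd(r*(r - 3), r*(r + 4)) = r
(4) = gcd((m + 7)*(m - 3*sqrt(2)), (m + 1)*(m - 3*sqrt(2))) = m - 3*sqrt(2)
(5) = gcd((t + 4)^2, (t - 3)*(t + 4)) = t + 4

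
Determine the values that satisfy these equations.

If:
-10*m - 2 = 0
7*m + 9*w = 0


Then:
m = -1/5
w = 7/45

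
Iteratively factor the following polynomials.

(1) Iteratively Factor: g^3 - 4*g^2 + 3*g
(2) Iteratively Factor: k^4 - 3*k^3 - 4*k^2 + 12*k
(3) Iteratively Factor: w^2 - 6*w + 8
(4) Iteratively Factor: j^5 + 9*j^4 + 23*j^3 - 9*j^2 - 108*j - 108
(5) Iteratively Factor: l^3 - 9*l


(1) = (g - 1)*(g^2 - 3*g) = (g - 3)*(g - 1)*(g)
(2) = (k + 2)*(k^3 - 5*k^2 + 6*k) = (k - 3)*(k + 2)*(k^2 - 2*k) = k*(k - 3)*(k + 2)*(k - 2)
(3) = (w - 2)*(w - 4)
(4) = (j + 3)*(j^4 + 6*j^3 + 5*j^2 - 24*j - 36) = (j + 3)^2*(j^3 + 3*j^2 - 4*j - 12) = (j + 3)^3*(j^2 - 4) = (j - 2)*(j + 3)^3*(j + 2)
(5) = (l + 3)*(l^2 - 3*l) = (l - 3)*(l + 3)*(l)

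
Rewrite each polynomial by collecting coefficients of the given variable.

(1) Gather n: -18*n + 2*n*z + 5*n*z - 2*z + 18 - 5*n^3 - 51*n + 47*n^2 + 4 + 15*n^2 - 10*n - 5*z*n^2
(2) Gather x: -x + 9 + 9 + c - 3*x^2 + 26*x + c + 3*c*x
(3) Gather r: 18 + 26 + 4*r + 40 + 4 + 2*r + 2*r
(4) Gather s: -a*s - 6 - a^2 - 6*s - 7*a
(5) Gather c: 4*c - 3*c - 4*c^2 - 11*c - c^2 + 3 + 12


(1) = -5*n^3 + n^2*(62 - 5*z) + n*(7*z - 79) - 2*z + 22
(2) = 2*c - 3*x^2 + x*(3*c + 25) + 18
(3) = 8*r + 88
(4) = -a^2 - 7*a + s*(-a - 6) - 6
(5) = -5*c^2 - 10*c + 15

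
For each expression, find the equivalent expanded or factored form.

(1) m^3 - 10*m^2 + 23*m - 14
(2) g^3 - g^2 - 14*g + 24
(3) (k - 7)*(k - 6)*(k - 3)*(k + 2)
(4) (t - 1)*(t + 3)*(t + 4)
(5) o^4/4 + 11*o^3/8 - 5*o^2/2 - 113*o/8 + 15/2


(1) = (m - 7)*(m - 2)*(m - 1)
(2) = (g - 3)*(g - 2)*(g + 4)
(3) = k^4 - 14*k^3 + 49*k^2 + 36*k - 252
(4) = t^3 + 6*t^2 + 5*t - 12
(5) = (o/4 + 1)*(o - 3)*(o - 1/2)*(o + 5)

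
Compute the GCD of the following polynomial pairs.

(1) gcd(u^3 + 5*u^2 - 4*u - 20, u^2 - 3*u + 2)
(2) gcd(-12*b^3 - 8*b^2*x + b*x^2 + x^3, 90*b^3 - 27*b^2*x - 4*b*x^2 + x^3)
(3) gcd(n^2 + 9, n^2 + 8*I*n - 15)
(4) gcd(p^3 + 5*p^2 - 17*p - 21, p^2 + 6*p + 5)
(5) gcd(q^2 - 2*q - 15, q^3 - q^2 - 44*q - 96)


(1) = u - 2
(2) = gcd((-3*b + x)*(2*b + x)^2, (-6*b + x)*(-3*b + x)*(5*b + x)) = -3*b + x
(3) = n + 3*I
(4) = gcd((p - 3)*(p + 1)*(p + 7), (p + 1)*(p + 5)) = p + 1
(5) = q + 3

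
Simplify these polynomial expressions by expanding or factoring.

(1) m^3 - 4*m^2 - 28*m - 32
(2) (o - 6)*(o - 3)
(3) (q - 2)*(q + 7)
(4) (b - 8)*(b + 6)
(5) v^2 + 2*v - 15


(1) = (m - 8)*(m + 2)^2
(2) = o^2 - 9*o + 18
(3) = q^2 + 5*q - 14
(4) = b^2 - 2*b - 48
(5) = (v - 3)*(v + 5)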